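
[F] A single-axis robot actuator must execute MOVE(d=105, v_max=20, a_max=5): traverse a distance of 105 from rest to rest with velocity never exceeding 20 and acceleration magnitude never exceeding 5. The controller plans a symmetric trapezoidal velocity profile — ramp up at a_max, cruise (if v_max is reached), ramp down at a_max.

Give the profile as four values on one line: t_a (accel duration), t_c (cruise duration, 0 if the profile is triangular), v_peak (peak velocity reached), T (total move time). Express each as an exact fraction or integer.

v_max²/a_max = 20²/5 = 80
105 ≥ 80 → trapezoidal
t_a = 20/5 = 4; v_peak = 20
d_cruise = 105 − 80 = 25; t_c = 25/20 = 5/4
T = 2·4 + 5/4 = 37/4

t_a=4 t_c=5/4 v_peak=20 T=37/4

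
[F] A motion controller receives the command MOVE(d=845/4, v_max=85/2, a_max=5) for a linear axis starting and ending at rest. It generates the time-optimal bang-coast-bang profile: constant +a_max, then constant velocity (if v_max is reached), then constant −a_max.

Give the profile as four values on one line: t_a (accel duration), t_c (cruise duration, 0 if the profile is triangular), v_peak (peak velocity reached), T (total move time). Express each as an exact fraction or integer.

t_a=13/2 t_c=0 v_peak=65/2 T=13

v_max²/a_max = (85/2)²/5 = 1445/4
845/4 < 1445/4 ⇒ no cruise
v_peak = √(845/4·5) = √(4225/4) = 65/2
t_a = (65/2)/5 = 13/2; t_c = 0
T = 2·13/2 = 13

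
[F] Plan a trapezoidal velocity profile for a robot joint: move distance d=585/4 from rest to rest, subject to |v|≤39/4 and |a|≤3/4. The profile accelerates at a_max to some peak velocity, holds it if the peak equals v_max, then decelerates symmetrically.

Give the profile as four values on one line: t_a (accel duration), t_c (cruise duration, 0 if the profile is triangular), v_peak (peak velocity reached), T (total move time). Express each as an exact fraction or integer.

(v_max)²/a_max = (39/4)²/(3/4) = 507/4
585/4 ≥ 507/4 → trapezoidal
t_a = (39/4)/(3/4) = 13; v_peak = 39/4
d_cruise = 585/4 − 507/4 = 39/2; t_c = (39/2)/(39/4) = 2
T = 2·13 + 2 = 28

t_a=13 t_c=2 v_peak=39/4 T=28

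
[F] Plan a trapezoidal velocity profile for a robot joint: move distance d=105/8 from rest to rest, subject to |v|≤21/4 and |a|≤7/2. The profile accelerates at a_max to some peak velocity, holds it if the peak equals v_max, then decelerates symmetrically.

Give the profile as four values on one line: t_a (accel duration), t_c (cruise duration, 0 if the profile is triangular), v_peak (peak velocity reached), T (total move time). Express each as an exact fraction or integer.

v_max²/a_max = (21/4)²/(7/2) = 63/8
105/8 ≥ 63/8 so v_max reached
t_a = (21/4)/(7/2) = 3/2; v_peak = 21/4
d_cruise = 105/8 − 63/8 = 21/4; t_c = (21/4)/(21/4) = 1
T = 2·3/2 + 1 = 4

t_a=3/2 t_c=1 v_peak=21/4 T=4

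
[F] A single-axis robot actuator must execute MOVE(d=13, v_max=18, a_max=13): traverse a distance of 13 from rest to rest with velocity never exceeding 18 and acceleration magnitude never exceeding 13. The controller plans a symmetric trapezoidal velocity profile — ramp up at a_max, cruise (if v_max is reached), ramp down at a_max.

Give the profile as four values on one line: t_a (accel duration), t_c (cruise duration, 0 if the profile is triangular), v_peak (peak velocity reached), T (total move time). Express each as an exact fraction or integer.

t_a=1 t_c=0 v_peak=13 T=2

(v_max)²/a_max = 18²/13 = 324/13
13 < 324/13 so t_c = 0
v_peak = √(13·13) = √169 = 13
t_a = 13/13 = 1; t_c = 0
T = 2·1 = 2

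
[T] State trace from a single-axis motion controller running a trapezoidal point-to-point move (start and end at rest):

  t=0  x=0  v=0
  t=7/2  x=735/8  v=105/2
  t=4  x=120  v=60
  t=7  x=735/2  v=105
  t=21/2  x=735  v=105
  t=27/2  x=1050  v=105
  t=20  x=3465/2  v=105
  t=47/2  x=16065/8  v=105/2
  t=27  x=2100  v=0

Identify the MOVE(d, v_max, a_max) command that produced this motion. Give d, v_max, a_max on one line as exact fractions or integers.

d=2100 v_max=105 a_max=15

final state: t=27, x=2100, v=0 → d = 2100
a_max = (105/2−0)/(7/2−0) = 15
max v = 105 over t∈[7,20] → v_max = 105
check: 105·(7+13) = 2100 ✓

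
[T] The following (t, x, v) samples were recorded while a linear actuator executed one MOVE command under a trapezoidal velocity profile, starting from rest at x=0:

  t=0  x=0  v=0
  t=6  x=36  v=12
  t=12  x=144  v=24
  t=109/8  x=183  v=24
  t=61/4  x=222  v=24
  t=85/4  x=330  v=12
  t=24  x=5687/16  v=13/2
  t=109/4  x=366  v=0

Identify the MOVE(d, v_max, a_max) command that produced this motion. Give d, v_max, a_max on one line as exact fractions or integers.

d=366 v_max=24 a_max=2

final state: t=109/4, x=366, v=0 → d = 366
a_max = (12−0)/(6−0) = 2
max v = 24 over t∈[12,61/4] → v_max = 24
check: 24·(12+13/4) = 366 ✓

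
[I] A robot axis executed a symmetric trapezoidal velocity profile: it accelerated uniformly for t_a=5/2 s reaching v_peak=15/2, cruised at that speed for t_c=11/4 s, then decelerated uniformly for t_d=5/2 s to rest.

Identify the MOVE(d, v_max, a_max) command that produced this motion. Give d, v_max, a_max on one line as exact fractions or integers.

d=315/8 v_max=15/2 a_max=3

a_max = (15/2)/(5/2) = 3
d_a = ½·15/2·5/2 = 75/8; d_c = 15/2·11/4 = 165/8
d = 2·75/8 + 165/8 = 315/8
t_c = 11/4 > 0 so v_max = 15/2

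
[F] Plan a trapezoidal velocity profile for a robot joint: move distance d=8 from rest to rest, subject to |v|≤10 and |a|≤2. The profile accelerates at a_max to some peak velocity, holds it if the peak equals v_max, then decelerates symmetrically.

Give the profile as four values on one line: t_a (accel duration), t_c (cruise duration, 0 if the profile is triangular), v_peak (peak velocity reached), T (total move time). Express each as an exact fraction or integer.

t_a=2 t_c=0 v_peak=4 T=4

v_max²/a_max = 10²/2 = 50
8 < 50 so t_c = 0
v_peak = √(8·2) = √16 = 4
t_a = 4/2 = 2; t_c = 0
T = 2·2 = 4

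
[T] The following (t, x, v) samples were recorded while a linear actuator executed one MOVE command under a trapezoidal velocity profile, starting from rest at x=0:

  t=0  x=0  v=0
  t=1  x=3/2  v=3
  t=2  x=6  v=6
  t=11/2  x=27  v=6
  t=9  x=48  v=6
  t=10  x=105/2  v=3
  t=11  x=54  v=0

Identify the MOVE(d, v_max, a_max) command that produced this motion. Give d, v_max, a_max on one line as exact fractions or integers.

final state: t=11, x=54, v=0 → d = 54
a_max = (3−0)/(1−0) = 3
max v = 6 over t∈[2,9] → v_max = 6
check: 6·(2+7) = 54 ✓

d=54 v_max=6 a_max=3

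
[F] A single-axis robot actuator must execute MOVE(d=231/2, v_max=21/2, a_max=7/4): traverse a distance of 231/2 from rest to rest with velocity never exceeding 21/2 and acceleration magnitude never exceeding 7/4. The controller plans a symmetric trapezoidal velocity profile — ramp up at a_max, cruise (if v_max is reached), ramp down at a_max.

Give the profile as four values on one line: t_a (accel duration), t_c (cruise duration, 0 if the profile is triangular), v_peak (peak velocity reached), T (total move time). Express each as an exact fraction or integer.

t_a=6 t_c=5 v_peak=21/2 T=17

(v_max)²/a_max = (21/2)²/(7/4) = 63
231/2 ≥ 63 so v_max reached
t_a = (21/2)/(7/4) = 6; v_peak = 21/2
d_cruise = 231/2 − 63 = 105/2; t_c = (105/2)/(21/2) = 5
T = 2·6 + 5 = 17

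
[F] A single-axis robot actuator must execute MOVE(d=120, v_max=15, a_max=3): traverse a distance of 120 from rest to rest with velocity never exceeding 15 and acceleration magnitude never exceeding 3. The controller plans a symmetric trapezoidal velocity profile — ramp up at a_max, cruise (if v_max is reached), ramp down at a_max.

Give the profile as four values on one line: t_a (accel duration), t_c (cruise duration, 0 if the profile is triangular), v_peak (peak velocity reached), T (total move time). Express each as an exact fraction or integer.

t_a=5 t_c=3 v_peak=15 T=13

v_max²/a_max = 15²/3 = 75
120 ≥ 75 so v_max reached
t_a = 15/3 = 5; v_peak = 15
d_cruise = 120 − 75 = 45; t_c = 45/15 = 3
T = 2·5 + 3 = 13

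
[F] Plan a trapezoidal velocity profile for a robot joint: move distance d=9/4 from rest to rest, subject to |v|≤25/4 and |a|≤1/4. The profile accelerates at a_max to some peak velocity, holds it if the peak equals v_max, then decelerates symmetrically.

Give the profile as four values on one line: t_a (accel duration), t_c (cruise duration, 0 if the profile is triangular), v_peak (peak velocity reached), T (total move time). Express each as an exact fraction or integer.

t_a=3 t_c=0 v_peak=3/4 T=6

(v_max)²/a_max = (25/4)²/(1/4) = 625/4
9/4 < 625/4 so t_c = 0
v_peak = √(9/4·1/4) = √(9/16) = 3/4
t_a = (3/4)/(1/4) = 3; t_c = 0
T = 2·3 = 6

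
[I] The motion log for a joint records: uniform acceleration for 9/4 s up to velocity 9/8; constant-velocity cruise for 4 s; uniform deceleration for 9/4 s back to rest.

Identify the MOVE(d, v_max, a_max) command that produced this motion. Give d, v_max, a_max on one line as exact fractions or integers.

d=225/32 v_max=9/8 a_max=1/2

a_max = (9/8)/(9/4) = 1/2
d_a = ½·9/8·9/4 = 81/64; d_c = 9/8·4 = 9/2
d = 2·81/64 + 9/2 = 225/32
t_c = 4 > 0 → v_max = v_peak = 9/8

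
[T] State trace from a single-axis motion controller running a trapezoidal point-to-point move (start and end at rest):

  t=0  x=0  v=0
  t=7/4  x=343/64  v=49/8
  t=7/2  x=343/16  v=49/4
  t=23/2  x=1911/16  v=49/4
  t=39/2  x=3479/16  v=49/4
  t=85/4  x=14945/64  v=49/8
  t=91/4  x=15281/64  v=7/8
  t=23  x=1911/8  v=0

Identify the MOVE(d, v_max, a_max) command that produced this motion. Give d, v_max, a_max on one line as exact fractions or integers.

d=1911/8 v_max=49/4 a_max=7/2

final state: t=23, x=1911/8, v=0 → d = 1911/8
a_max = (49/8−0)/(7/4−0) = 7/2
max v = 49/4 over t∈[7/2,39/2] → v_max = 49/4
check: 49/4·(7/2+16) = 1911/8 ✓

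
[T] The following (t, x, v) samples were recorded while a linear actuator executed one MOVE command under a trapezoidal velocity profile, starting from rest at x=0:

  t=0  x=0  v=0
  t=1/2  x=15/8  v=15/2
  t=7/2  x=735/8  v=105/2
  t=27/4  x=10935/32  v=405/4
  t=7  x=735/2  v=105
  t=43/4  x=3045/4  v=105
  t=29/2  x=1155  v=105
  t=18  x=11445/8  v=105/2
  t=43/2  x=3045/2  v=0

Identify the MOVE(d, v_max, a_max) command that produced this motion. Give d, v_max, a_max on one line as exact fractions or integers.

final state: t=43/2, x=3045/2, v=0 → d = 3045/2
a_max = (15/2−0)/(1/2−0) = 15
max v = 105 over t∈[7,29/2] → v_max = 105
check: 105·(7+15/2) = 3045/2 ✓

d=3045/2 v_max=105 a_max=15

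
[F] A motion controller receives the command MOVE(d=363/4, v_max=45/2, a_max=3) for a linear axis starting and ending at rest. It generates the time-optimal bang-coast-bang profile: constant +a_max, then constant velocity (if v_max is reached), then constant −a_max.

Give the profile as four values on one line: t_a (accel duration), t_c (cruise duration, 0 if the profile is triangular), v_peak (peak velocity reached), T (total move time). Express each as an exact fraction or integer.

v_max²/a_max = (45/2)²/3 = 675/4
363/4 < 675/4 so t_c = 0
v_peak = √(363/4·3) = √(1089/4) = 33/2
t_a = (33/2)/3 = 11/2; t_c = 0
T = 2·11/2 = 11

t_a=11/2 t_c=0 v_peak=33/2 T=11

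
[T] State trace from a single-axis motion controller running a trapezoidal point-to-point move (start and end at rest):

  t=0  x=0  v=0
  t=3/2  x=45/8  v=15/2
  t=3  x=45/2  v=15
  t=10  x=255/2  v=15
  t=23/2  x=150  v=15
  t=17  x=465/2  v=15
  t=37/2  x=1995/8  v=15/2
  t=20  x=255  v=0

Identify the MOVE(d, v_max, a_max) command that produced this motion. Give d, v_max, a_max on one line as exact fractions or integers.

d=255 v_max=15 a_max=5

final state: t=20, x=255, v=0 → d = 255
a_max = (15/2−0)/(3/2−0) = 5
max v = 15 over t∈[3,17] → v_max = 15
check: 15·(3+14) = 255 ✓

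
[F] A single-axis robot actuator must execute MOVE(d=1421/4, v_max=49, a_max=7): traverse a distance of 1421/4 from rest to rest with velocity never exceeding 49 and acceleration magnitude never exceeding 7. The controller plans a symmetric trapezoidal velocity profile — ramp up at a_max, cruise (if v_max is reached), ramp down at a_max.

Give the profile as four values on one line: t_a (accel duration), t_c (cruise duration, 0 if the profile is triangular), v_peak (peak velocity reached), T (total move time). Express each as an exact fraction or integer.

(v_max)²/a_max = 49²/7 = 343
1421/4 ≥ 343 so v_max reached
t_a = 49/7 = 7; v_peak = 49
d_cruise = 1421/4 − 343 = 49/4; t_c = (49/4)/49 = 1/4
T = 2·7 + 1/4 = 57/4

t_a=7 t_c=1/4 v_peak=49 T=57/4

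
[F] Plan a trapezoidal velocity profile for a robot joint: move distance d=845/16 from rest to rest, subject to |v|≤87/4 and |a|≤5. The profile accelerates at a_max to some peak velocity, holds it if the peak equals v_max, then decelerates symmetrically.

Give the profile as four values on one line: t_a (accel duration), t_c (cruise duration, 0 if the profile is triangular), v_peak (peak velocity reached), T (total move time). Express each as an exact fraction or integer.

(v_max)²/a_max = (87/4)²/5 = 7569/80
845/16 < 7569/80 ⇒ no cruise
v_peak = √(845/16·5) = √(4225/16) = 65/4
t_a = (65/4)/5 = 13/4; t_c = 0
T = 2·13/4 = 13/2

t_a=13/4 t_c=0 v_peak=65/4 T=13/2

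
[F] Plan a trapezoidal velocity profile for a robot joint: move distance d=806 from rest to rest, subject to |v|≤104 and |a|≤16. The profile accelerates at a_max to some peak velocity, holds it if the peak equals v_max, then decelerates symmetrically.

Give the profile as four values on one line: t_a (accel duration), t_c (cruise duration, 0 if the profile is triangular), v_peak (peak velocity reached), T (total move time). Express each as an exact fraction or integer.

vₘ²/aₘ = 104²/16 = 676
806 ≥ 676 ⇒ cruise phase
t_a = 104/16 = 13/2; v_peak = 104
d_cruise = 806 − 676 = 130; t_c = 130/104 = 5/4
T = 2·13/2 + 5/4 = 57/4

t_a=13/2 t_c=5/4 v_peak=104 T=57/4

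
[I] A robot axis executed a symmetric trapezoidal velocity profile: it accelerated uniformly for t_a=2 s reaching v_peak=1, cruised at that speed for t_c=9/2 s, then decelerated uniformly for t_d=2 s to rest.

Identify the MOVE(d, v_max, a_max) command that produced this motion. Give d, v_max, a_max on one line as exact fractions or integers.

a_max = 1/2
d_a = ½·1·2 = 1; d_c = 1·9/2 = 9/2
d = 2·1 + 9/2 = 13/2
t_c = 9/2 > 0 → v_max = v_peak = 1

d=13/2 v_max=1 a_max=1/2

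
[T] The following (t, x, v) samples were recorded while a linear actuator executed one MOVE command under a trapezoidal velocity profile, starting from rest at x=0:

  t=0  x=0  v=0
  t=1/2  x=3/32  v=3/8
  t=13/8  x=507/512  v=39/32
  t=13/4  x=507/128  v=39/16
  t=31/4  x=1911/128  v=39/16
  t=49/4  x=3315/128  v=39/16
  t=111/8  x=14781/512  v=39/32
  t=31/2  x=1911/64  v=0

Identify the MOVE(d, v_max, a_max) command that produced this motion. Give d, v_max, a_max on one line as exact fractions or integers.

final state: t=31/2, x=1911/64, v=0 → d = 1911/64
a_max = (3/8−0)/(1/2−0) = 3/4
max v = 39/16 over t∈[13/4,49/4] → v_max = 39/16
check: 39/16·(13/4+9) = 1911/64 ✓

d=1911/64 v_max=39/16 a_max=3/4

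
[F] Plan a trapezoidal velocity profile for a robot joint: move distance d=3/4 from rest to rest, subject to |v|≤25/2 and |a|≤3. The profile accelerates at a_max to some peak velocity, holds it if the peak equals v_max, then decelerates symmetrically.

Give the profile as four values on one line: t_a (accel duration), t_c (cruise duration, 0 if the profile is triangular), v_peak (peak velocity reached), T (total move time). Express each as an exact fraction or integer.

t_a=1/2 t_c=0 v_peak=3/2 T=1

v_max²/a_max = (25/2)²/3 = 625/12
3/4 < 625/12 → triangular
v_peak = √(3/4·3) = √(9/4) = 3/2
t_a = (3/2)/3 = 1/2; t_c = 0
T = 2·1/2 = 1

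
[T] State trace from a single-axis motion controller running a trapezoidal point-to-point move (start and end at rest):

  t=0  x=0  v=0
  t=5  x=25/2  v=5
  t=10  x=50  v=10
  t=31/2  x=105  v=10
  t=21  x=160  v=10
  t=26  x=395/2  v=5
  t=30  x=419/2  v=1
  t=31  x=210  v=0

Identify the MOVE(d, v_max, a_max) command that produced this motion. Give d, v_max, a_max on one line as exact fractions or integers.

d=210 v_max=10 a_max=1

final state: t=31, x=210, v=0 → d = 210
a_max = (5−0)/(5−0) = 1
max v = 10 over t∈[10,21] → v_max = 10
check: 10·(10+11) = 210 ✓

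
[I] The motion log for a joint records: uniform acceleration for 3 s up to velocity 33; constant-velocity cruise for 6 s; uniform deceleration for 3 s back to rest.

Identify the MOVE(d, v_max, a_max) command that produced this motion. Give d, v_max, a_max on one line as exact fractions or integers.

a_max = 33/3 = 11
d_a = ½·33·3 = 99/2; d_c = 33·6 = 198
d = 2·99/2 + 198 = 297
t_c = 6 > 0 → v_max = v_peak = 33

d=297 v_max=33 a_max=11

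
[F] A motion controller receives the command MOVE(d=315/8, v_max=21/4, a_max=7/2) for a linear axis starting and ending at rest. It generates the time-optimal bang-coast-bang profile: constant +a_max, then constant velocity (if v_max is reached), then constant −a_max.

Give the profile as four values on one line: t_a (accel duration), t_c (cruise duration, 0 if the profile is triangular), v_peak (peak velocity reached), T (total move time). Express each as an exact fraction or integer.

t_a=3/2 t_c=6 v_peak=21/4 T=9

v_max²/a_max = (21/4)²/(7/2) = 63/8
315/8 ≥ 63/8 → trapezoidal
t_a = (21/4)/(7/2) = 3/2; v_peak = 21/4
d_cruise = 315/8 − 63/8 = 63/2; t_c = (63/2)/(21/4) = 6
T = 2·3/2 + 6 = 9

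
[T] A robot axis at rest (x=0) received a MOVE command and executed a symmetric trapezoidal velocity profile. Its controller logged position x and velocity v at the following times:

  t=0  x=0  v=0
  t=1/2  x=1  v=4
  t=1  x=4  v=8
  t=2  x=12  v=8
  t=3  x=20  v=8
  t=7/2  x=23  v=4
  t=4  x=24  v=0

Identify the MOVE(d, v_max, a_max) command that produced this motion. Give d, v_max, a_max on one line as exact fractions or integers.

d=24 v_max=8 a_max=8

final state: t=4, x=24, v=0 → d = 24
a_max = (4−0)/(1/2−0) = 8
max v = 8 over t∈[1,3] → v_max = 8
check: 8·(1+2) = 24 ✓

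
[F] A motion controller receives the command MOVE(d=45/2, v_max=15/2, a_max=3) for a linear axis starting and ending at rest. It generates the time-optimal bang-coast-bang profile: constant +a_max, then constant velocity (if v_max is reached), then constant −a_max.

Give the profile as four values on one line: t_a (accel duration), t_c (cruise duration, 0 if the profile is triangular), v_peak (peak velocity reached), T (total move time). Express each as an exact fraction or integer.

vₘ²/aₘ = (15/2)²/3 = 75/4
45/2 ≥ 75/4 so v_max reached
t_a = (15/2)/3 = 5/2; v_peak = 15/2
d_cruise = 45/2 − 75/4 = 15/4; t_c = (15/4)/(15/2) = 1/2
T = 2·5/2 + 1/2 = 11/2

t_a=5/2 t_c=1/2 v_peak=15/2 T=11/2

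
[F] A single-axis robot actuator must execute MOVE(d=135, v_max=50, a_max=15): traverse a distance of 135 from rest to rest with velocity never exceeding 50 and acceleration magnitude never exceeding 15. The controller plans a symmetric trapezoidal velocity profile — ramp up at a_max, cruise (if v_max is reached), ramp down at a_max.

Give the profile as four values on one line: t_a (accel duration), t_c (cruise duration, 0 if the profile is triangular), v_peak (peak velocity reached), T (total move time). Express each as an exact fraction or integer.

v_max²/a_max = 50²/15 = 500/3
135 < 500/3 ⇒ no cruise
v_peak = √(135·15) = √2025 = 45
t_a = 45/15 = 3; t_c = 0
T = 2·3 = 6

t_a=3 t_c=0 v_peak=45 T=6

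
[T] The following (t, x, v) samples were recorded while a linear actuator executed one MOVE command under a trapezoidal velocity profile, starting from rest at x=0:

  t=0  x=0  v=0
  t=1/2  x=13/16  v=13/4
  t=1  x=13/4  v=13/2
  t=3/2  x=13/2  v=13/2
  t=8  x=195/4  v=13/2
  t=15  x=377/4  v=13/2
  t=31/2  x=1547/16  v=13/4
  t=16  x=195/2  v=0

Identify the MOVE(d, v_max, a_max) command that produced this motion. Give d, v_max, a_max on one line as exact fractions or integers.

final state: t=16, x=195/2, v=0 → d = 195/2
a_max = (13/4−0)/(1/2−0) = 13/2
max v = 13/2 over t∈[1,15] → v_max = 13/2
check: 13/2·(1+14) = 195/2 ✓

d=195/2 v_max=13/2 a_max=13/2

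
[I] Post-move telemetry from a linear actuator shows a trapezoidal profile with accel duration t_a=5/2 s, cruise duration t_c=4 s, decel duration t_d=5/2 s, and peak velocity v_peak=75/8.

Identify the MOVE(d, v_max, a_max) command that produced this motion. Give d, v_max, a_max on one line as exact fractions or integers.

a_max = (75/8)/(5/2) = 15/4
d_a = ½·75/8·5/2 = 375/32; d_c = 75/8·4 = 75/2
d = 2·375/32 + 75/2 = 975/16
t_c = 4 > 0 ⇒ limit active, v_max = 75/8

d=975/16 v_max=75/8 a_max=15/4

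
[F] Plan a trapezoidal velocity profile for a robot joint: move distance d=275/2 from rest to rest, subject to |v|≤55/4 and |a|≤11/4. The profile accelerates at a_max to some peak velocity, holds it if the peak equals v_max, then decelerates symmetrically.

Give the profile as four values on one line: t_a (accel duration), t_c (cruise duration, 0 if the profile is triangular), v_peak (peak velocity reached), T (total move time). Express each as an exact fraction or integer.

t_a=5 t_c=5 v_peak=55/4 T=15

vₘ²/aₘ = (55/4)²/(11/4) = 275/4
275/2 ≥ 275/4 → trapezoidal
t_a = (55/4)/(11/4) = 5; v_peak = 55/4
d_cruise = 275/2 − 275/4 = 275/4; t_c = (275/4)/(55/4) = 5
T = 2·5 + 5 = 15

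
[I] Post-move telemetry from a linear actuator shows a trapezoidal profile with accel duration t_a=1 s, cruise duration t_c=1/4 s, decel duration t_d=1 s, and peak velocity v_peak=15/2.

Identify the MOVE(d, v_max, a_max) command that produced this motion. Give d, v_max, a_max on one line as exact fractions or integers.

a_max = (15/2)/1 = 15/2
d_a = ½·15/2·1 = 15/4; d_c = 15/2·1/4 = 15/8
d = 2·15/4 + 15/8 = 75/8
t_c = 1/4 > 0 so v_max = 15/2

d=75/8 v_max=15/2 a_max=15/2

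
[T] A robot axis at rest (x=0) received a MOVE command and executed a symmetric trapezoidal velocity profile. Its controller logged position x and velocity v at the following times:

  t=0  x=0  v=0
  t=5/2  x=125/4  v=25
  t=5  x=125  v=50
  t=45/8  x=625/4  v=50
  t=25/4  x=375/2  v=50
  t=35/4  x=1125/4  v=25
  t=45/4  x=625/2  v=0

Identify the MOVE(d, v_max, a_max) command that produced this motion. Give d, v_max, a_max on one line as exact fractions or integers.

d=625/2 v_max=50 a_max=10

final state: t=45/4, x=625/2, v=0 → d = 625/2
a_max = (25−0)/(5/2−0) = 10
max v = 50 over t∈[5,25/4] → v_max = 50
check: 50·(5+5/4) = 625/2 ✓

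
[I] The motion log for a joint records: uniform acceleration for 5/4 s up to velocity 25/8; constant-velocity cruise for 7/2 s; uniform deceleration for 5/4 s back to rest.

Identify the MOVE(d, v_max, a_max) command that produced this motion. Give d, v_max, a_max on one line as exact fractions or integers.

a_max = (25/8)/(5/4) = 5/2
d_a = ½·25/8·5/4 = 125/64; d_c = 25/8·7/2 = 175/16
d = 2·125/64 + 175/16 = 475/32
t_c = 7/2 > 0 so v_max = 25/8

d=475/32 v_max=25/8 a_max=5/2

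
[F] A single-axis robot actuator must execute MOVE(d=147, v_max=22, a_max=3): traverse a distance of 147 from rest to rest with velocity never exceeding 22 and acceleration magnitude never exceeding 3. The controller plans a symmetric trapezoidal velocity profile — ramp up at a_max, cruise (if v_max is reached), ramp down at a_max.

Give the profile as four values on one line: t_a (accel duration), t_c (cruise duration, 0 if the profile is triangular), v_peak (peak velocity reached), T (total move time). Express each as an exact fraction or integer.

vₘ²/aₘ = 22²/3 = 484/3
147 < 484/3 so t_c = 0
v_peak = √(147·3) = √441 = 21
t_a = 21/3 = 7; t_c = 0
T = 2·7 = 14

t_a=7 t_c=0 v_peak=21 T=14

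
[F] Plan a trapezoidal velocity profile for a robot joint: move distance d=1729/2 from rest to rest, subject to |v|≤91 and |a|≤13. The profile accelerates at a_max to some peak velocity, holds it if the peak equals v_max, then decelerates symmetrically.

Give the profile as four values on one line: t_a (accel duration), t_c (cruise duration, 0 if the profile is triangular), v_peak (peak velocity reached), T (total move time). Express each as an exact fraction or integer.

t_a=7 t_c=5/2 v_peak=91 T=33/2

(v_max)²/a_max = 91²/13 = 637
1729/2 ≥ 637 so v_max reached
t_a = 91/13 = 7; v_peak = 91
d_cruise = 1729/2 − 637 = 455/2; t_c = (455/2)/91 = 5/2
T = 2·7 + 5/2 = 33/2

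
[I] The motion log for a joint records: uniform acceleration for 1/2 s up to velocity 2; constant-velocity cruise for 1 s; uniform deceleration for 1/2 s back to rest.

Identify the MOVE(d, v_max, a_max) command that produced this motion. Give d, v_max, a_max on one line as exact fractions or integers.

d=3 v_max=2 a_max=4

a_max = 2/(1/2) = 4
d_a = ½·2·1/2 = 1/2; d_c = 2·1 = 2
d = 2·1/2 + 2 = 3
t_c = 1 > 0 → v_max = v_peak = 2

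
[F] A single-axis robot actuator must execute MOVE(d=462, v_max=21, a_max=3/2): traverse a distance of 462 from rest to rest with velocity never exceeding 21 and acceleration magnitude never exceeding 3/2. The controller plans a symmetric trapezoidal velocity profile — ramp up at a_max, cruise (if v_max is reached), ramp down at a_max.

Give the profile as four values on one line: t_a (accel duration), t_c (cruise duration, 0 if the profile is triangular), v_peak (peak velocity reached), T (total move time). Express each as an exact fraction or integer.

t_a=14 t_c=8 v_peak=21 T=36

v_max²/a_max = 21²/(3/2) = 294
462 ≥ 294 → trapezoidal
t_a = 21/(3/2) = 14; v_peak = 21
d_cruise = 462 − 294 = 168; t_c = 168/21 = 8
T = 2·14 + 8 = 36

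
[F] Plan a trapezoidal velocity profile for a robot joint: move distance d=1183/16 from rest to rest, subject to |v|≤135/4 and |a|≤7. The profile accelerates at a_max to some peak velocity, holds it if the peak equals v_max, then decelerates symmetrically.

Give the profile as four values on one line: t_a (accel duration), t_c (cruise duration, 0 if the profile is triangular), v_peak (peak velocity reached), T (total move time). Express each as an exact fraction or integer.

(v_max)²/a_max = (135/4)²/7 = 18225/112
1183/16 < 18225/112 ⇒ no cruise
v_peak = √(1183/16·7) = √(8281/16) = 91/4
t_a = (91/4)/7 = 13/4; t_c = 0
T = 2·13/4 = 13/2

t_a=13/4 t_c=0 v_peak=91/4 T=13/2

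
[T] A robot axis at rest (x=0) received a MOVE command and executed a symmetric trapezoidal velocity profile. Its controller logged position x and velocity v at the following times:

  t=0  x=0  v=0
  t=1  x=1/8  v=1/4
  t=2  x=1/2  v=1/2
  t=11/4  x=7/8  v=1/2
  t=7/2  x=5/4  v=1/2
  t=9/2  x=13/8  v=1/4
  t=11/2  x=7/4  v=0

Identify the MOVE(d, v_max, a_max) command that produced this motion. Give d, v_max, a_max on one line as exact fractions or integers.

d=7/4 v_max=1/2 a_max=1/4

final state: t=11/2, x=7/4, v=0 → d = 7/4
a_max = (1/4−0)/(1−0) = 1/4
max v = 1/2 over t∈[2,7/2] → v_max = 1/2
check: 1/2·(2+3/2) = 7/4 ✓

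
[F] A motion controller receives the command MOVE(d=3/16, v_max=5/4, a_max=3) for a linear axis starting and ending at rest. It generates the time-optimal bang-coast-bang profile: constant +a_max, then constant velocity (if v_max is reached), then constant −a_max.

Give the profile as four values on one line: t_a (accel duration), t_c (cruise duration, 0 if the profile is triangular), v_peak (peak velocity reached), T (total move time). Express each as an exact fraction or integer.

vₘ²/aₘ = (5/4)²/3 = 25/48
3/16 < 25/48 ⇒ no cruise
v_peak = √(3/16·3) = √(9/16) = 3/4
t_a = (3/4)/3 = 1/4; t_c = 0
T = 2·1/4 = 1/2

t_a=1/4 t_c=0 v_peak=3/4 T=1/2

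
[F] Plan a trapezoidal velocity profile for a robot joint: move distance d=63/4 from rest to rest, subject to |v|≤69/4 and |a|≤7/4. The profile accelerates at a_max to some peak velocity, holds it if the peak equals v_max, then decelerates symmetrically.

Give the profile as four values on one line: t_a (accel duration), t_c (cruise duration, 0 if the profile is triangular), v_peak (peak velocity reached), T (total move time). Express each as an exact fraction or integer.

t_a=3 t_c=0 v_peak=21/4 T=6

vₘ²/aₘ = (69/4)²/(7/4) = 4761/28
63/4 < 4761/28 → triangular
v_peak = √(63/4·7/4) = √(441/16) = 21/4
t_a = (21/4)/(7/4) = 3; t_c = 0
T = 2·3 = 6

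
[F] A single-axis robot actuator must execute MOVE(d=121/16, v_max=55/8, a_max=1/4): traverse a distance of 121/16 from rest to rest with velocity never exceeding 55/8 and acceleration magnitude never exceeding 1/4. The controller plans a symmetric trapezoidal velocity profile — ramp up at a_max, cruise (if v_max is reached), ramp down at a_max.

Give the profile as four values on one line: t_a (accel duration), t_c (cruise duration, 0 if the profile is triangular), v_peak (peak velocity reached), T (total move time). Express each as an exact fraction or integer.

v_max²/a_max = (55/8)²/(1/4) = 3025/16
121/16 < 3025/16 so t_c = 0
v_peak = √(121/16·1/4) = √(121/64) = 11/8
t_a = (11/8)/(1/4) = 11/2; t_c = 0
T = 2·11/2 = 11

t_a=11/2 t_c=0 v_peak=11/8 T=11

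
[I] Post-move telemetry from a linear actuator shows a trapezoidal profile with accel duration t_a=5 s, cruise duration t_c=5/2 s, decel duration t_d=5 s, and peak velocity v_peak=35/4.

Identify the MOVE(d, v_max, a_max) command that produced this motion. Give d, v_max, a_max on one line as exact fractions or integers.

d=525/8 v_max=35/4 a_max=7/4

a_max = (35/4)/5 = 7/4
d_a = ½·35/4·5 = 175/8; d_c = 35/4·5/2 = 175/8
d = 2·175/8 + 175/8 = 525/8
t_c = 5/2 > 0 ⇒ limit active, v_max = 35/4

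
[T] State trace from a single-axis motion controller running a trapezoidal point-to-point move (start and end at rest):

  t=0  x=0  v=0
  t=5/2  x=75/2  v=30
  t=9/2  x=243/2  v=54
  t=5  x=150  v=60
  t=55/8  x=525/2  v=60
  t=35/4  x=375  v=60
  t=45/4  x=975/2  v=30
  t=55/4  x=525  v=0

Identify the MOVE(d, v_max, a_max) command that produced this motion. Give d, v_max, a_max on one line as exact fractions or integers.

d=525 v_max=60 a_max=12

final state: t=55/4, x=525, v=0 → d = 525
a_max = (30−0)/(5/2−0) = 12
max v = 60 over t∈[5,35/4] → v_max = 60
check: 60·(5+15/4) = 525 ✓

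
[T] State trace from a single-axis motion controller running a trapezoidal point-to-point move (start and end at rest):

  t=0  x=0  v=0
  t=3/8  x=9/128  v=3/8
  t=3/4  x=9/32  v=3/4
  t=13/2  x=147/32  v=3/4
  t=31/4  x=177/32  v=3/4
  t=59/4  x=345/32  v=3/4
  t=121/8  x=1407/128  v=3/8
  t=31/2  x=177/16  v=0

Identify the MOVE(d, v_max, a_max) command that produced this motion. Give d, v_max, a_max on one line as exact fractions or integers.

d=177/16 v_max=3/4 a_max=1

final state: t=31/2, x=177/16, v=0 → d = 177/16
a_max = (3/8−0)/(3/8−0) = 1
max v = 3/4 over t∈[3/4,59/4] → v_max = 3/4
check: 3/4·(3/4+14) = 177/16 ✓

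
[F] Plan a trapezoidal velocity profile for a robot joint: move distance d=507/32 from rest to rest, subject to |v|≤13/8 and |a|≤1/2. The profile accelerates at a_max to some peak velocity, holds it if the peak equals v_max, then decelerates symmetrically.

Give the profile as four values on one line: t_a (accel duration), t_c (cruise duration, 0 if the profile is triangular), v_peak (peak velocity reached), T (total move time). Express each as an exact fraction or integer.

(v_max)²/a_max = (13/8)²/(1/2) = 169/32
507/32 ≥ 169/32 so v_max reached
t_a = (13/8)/(1/2) = 13/4; v_peak = 13/8
d_cruise = 507/32 − 169/32 = 169/16; t_c = (169/16)/(13/8) = 13/2
T = 2·13/4 + 13/2 = 13

t_a=13/4 t_c=13/2 v_peak=13/8 T=13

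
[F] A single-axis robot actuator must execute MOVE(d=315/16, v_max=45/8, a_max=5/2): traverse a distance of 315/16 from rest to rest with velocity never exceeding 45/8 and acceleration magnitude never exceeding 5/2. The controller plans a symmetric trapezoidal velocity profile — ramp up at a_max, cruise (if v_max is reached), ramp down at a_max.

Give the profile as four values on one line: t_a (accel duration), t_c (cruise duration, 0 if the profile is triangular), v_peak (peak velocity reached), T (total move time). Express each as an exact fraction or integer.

v_max²/a_max = (45/8)²/(5/2) = 405/32
315/16 ≥ 405/32 ⇒ cruise phase
t_a = (45/8)/(5/2) = 9/4; v_peak = 45/8
d_cruise = 315/16 − 405/32 = 225/32; t_c = (225/32)/(45/8) = 5/4
T = 2·9/4 + 5/4 = 23/4

t_a=9/4 t_c=5/4 v_peak=45/8 T=23/4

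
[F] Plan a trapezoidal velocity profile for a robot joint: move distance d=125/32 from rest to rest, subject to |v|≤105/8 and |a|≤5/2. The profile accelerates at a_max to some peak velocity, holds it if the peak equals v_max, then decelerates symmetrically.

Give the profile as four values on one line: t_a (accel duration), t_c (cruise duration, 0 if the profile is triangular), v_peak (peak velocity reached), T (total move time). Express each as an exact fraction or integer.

t_a=5/4 t_c=0 v_peak=25/8 T=5/2

vₘ²/aₘ = (105/8)²/(5/2) = 2205/32
125/32 < 2205/32 so t_c = 0
v_peak = √(125/32·5/2) = √(625/64) = 25/8
t_a = (25/8)/(5/2) = 5/4; t_c = 0
T = 2·5/4 = 5/2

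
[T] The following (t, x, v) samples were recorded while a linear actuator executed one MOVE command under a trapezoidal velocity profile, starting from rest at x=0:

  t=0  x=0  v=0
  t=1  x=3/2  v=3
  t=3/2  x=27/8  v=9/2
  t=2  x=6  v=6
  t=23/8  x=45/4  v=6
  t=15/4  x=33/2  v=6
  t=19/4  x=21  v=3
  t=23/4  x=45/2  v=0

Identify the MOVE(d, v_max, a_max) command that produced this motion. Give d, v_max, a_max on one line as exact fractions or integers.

d=45/2 v_max=6 a_max=3

final state: t=23/4, x=45/2, v=0 → d = 45/2
a_max = (3−0)/(1−0) = 3
max v = 6 over t∈[2,15/4] → v_max = 6
check: 6·(2+7/4) = 45/2 ✓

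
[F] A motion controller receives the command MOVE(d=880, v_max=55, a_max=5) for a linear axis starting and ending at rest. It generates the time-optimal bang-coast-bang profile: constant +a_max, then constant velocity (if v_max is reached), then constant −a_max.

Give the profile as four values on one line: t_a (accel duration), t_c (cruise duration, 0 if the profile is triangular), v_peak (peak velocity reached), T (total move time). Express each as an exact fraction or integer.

v_max²/a_max = 55²/5 = 605
880 ≥ 605 → trapezoidal
t_a = 55/5 = 11; v_peak = 55
d_cruise = 880 − 605 = 275; t_c = 275/55 = 5
T = 2·11 + 5 = 27

t_a=11 t_c=5 v_peak=55 T=27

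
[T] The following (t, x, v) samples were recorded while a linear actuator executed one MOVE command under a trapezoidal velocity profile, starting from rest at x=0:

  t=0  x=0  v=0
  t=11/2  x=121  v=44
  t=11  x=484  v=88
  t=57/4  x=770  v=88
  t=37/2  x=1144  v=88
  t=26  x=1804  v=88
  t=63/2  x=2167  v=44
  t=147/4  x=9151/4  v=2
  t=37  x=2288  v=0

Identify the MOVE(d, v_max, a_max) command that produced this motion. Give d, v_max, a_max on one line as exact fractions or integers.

d=2288 v_max=88 a_max=8

final state: t=37, x=2288, v=0 → d = 2288
a_max = (44−0)/(11/2−0) = 8
max v = 88 over t∈[11,26] → v_max = 88
check: 88·(11+15) = 2288 ✓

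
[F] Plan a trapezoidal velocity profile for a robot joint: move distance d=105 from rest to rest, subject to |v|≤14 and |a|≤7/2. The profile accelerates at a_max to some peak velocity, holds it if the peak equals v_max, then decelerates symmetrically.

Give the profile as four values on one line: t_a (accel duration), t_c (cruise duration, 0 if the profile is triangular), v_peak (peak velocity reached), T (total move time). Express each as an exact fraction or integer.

t_a=4 t_c=7/2 v_peak=14 T=23/2

v_max²/a_max = 14²/(7/2) = 56
105 ≥ 56 → trapezoidal
t_a = 14/(7/2) = 4; v_peak = 14
d_cruise = 105 − 56 = 49; t_c = 49/14 = 7/2
T = 2·4 + 7/2 = 23/2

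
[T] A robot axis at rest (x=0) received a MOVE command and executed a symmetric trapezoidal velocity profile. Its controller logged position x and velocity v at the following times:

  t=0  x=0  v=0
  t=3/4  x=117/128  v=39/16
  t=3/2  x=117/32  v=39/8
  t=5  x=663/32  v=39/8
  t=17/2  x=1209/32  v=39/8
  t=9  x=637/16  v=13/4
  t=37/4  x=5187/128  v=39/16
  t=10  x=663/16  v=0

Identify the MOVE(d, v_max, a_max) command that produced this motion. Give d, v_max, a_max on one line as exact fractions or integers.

final state: t=10, x=663/16, v=0 → d = 663/16
a_max = (39/16−0)/(3/4−0) = 13/4
max v = 39/8 over t∈[3/2,17/2] → v_max = 39/8
check: 39/8·(3/2+7) = 663/16 ✓

d=663/16 v_max=39/8 a_max=13/4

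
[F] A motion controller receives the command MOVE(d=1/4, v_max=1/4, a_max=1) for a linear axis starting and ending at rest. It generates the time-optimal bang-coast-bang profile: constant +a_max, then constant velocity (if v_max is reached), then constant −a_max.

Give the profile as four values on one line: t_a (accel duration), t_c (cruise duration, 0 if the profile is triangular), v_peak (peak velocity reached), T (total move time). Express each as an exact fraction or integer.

(v_max)²/a_max = (1/4)²/1 = 1/16
1/4 ≥ 1/16 → trapezoidal
t_a = (1/4)/1 = 1/4; v_peak = 1/4
d_cruise = 1/4 − 1/16 = 3/16; t_c = (3/16)/(1/4) = 3/4
T = 2·1/4 + 3/4 = 5/4

t_a=1/4 t_c=3/4 v_peak=1/4 T=5/4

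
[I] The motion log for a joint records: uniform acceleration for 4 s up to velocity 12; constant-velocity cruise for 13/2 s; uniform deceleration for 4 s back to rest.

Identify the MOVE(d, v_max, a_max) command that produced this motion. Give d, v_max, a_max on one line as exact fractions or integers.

d=126 v_max=12 a_max=3

a_max = 12/4 = 3
d_a = ½·12·4 = 24; d_c = 12·13/2 = 78
d = 2·24 + 78 = 126
t_c = 13/2 > 0 → v_max = v_peak = 12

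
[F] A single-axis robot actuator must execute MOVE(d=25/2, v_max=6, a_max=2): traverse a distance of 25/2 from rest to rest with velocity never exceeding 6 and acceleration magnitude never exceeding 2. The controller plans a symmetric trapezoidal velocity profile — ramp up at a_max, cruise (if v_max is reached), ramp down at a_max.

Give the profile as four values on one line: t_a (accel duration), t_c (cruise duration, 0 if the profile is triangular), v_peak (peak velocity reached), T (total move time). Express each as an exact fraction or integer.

vₘ²/aₘ = 6²/2 = 18
25/2 < 18 so t_c = 0
v_peak = √(25/2·2) = √25 = 5
t_a = 5/2; t_c = 0
T = 2·5/2 = 5

t_a=5/2 t_c=0 v_peak=5 T=5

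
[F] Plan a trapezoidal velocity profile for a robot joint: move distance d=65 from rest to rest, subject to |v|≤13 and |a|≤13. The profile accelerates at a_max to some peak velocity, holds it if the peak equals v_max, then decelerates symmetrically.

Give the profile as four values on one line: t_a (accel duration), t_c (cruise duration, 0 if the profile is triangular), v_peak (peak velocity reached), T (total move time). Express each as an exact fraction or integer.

t_a=1 t_c=4 v_peak=13 T=6

(v_max)²/a_max = 13²/13 = 13
65 ≥ 13 ⇒ cruise phase
t_a = 13/13 = 1; v_peak = 13
d_cruise = 65 − 13 = 52; t_c = 52/13 = 4
T = 2·1 + 4 = 6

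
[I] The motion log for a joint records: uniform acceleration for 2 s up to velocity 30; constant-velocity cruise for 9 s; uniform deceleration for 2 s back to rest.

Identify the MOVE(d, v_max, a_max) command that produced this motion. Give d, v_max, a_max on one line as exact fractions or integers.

d=330 v_max=30 a_max=15

a_max = 30/2 = 15
d_a = ½·30·2 = 30; d_c = 30·9 = 270
d = 2·30 + 270 = 330
t_c = 9 > 0 so v_max = 30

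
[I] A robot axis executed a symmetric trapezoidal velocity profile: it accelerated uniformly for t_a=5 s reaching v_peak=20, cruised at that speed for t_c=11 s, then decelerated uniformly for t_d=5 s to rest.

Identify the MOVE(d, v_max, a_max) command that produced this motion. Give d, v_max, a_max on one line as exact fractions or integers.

d=320 v_max=20 a_max=4

a_max = 20/5 = 4
d_a = ½·20·5 = 50; d_c = 20·11 = 220
d = 2·50 + 220 = 320
t_c = 11 > 0 ⇒ limit active, v_max = 20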